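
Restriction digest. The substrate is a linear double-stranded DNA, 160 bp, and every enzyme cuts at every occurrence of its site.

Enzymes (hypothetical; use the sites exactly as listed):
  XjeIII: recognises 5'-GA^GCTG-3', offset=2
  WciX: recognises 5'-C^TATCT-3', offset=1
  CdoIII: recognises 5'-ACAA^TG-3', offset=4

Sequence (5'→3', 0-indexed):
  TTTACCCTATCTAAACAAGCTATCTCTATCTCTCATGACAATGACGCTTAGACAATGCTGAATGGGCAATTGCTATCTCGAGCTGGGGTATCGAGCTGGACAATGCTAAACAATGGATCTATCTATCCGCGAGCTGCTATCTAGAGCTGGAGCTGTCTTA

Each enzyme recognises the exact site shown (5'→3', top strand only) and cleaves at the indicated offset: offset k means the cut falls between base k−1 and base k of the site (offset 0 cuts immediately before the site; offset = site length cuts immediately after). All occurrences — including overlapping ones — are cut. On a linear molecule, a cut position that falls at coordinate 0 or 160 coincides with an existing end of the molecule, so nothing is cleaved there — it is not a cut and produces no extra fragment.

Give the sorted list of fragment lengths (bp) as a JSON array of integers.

Per-enzyme occurrences:
  XjeIII GAGCTG/2: at [79, 92, 130, 143, 149] ⇒ [81, 94, 132, 145, 151]
  WciX CTATCT/1: at [6, 19, 25, 72, 118, 136] ⇒ [7, 20, 26, 73, 119, 137]
  CdoIII ACAATG/4: at [37, 51, 99, 109] ⇒ [41, 55, 103, 113]

Pooled cuts: [7, 20, 26, 41, 55, 73, 81, 94, 103, 113, 119, 132, 137, 145, 151]

Fragment lengths:
  [0,7): 7 bp
  [7,20): 13 bp
  [20,26): 6 bp
  [26,41): 15 bp
  [41,55): 14 bp
  [55,73): 18 bp
  [73,81): 8 bp
  [81,94): 13 bp
  [94,103): 9 bp
  [103,113): 10 bp
  [113,119): 6 bp
  [119,132): 13 bp
  [132,137): 5 bp
  [137,145): 8 bp
  [145,151): 6 bp
  [151,160): 9 bp

[5,6,6,6,7,8,8,9,9,10,13,13,13,14,15,18]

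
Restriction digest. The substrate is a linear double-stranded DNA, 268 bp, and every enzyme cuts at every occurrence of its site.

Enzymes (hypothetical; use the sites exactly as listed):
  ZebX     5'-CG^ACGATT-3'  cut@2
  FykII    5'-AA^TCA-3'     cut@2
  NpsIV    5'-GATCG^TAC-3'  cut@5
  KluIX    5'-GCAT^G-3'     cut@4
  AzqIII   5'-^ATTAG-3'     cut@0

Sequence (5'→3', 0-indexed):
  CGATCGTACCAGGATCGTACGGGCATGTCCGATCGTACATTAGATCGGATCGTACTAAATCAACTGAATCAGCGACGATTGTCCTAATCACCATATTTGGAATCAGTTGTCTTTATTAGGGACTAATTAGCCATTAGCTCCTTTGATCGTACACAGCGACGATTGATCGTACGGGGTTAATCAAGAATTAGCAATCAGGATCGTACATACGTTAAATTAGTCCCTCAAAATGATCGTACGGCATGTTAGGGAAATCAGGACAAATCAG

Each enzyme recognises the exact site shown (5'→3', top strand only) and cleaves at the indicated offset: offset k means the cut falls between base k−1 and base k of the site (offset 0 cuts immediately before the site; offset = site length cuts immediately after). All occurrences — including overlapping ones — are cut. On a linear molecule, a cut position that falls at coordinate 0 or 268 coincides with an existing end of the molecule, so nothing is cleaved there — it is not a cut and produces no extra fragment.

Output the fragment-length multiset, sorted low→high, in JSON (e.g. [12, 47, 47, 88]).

[3,4,6,6,6,7,7,8,8,9,9,9,9,9,10,10,11,11,11,11,12,12,13,14,15,17,21]

Per-enzyme occurrences:
  ZebX CGACGATT/2: at [72, 156] ⇒ [74, 158]
  FykII AATCA/2: at [57, 66, 85, 100, 178, 192, 252, 262] ⇒ [59, 68, 87, 102, 180, 194, 254, 264]
  NpsIV GATCGTAC/5: at [1, 12, 30, 47, 144, 164, 198, 231] ⇒ [6, 17, 35, 52, 149, 169, 203, 236]
  KluIX GCATG/4: at [22, 240] ⇒ [26, 244]
  AzqIII ATTAG/0: at [38, 114, 125, 132, 186, 215] ⇒ [38, 114, 125, 132, 186, 215]

All cut coordinates (distinct, sorted): [6, 17, 26, 35, 38, 52, 59, 68, 74, 87, 102, 114, 125, 132, 149, 158, 169, 180, 186, 194, 203, 215, 236, 244, 254, 264]

Fragments:
  [0,6): 6 bp
  [6,17): 11 bp
  [17,26): 9 bp
  [26,35): 9 bp
  [35,38): 3 bp
  [38,52): 14 bp
  [52,59): 7 bp
  [59,68): 9 bp
  [68,74): 6 bp
  [74,87): 13 bp
  [87,102): 15 bp
  [102,114): 12 bp
  [114,125): 11 bp
  [125,132): 7 bp
  [132,149): 17 bp
  [149,158): 9 bp
  [158,169): 11 bp
  [169,180): 11 bp
  [180,186): 6 bp
  [186,194): 8 bp
  [194,203): 9 bp
  [203,215): 12 bp
  [215,236): 21 bp
  [236,244): 8 bp
  [244,254): 10 bp
  [254,264): 10 bp
  [264,268): 4 bp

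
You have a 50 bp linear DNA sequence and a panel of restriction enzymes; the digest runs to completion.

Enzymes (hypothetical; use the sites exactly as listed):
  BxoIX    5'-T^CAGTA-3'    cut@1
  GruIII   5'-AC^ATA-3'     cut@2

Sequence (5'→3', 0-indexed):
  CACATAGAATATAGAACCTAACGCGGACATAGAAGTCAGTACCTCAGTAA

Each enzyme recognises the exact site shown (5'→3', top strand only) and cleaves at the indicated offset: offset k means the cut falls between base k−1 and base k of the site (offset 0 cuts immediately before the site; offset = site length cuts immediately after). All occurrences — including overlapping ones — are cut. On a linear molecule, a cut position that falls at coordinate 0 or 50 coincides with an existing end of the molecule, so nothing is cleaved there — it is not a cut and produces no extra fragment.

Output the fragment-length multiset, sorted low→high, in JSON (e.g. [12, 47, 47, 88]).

Site scan:
  BxoIX TCAGTA/1: at [35, 43] ⇒ [36, 44]
  GruIII ACATA/2: at [1, 26] ⇒ [3, 28]

Pooled cuts: [3, 28, 36, 44]

Fragments:
  [0,3): 3 bp
  [3,28): 25 bp
  [28,36): 8 bp
  [36,44): 8 bp
  [44,50): 6 bp

[3,6,8,8,25]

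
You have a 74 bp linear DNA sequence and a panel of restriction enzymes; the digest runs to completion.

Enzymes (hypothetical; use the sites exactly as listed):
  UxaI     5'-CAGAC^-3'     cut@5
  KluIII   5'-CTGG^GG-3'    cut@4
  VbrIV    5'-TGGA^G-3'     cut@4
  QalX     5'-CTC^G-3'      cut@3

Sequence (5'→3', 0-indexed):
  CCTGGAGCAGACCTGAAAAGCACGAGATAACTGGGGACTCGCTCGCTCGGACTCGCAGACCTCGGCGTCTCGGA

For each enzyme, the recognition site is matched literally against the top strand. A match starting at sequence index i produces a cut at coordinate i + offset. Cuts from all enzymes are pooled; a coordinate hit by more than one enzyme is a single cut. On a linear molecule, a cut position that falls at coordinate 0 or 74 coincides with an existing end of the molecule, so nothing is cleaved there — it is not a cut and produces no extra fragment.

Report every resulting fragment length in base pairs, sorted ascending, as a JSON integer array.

Per-enzyme occurrences:
  UxaI CAGAC/5: at [7, 55] ⇒ [12, 60]
  KluIII CTGGGG/4: at [30] ⇒ [34]
  VbrIV TGGAG/4: at [2] ⇒ [6]
  QalX CTCG/3: at [37, 41, 45, 51, 60, 68] ⇒ [40, 44, 48, 54, 63, 71]

All cut coordinates (distinct, sorted): [6, 12, 34, 40, 44, 48, 54, 60, 63, 71]

Fragment lengths:
  [0,6): 6 bp
  [6,12): 6 bp
  [12,34): 22 bp
  [34,40): 6 bp
  [40,44): 4 bp
  [44,48): 4 bp
  [48,54): 6 bp
  [54,60): 6 bp
  [60,63): 3 bp
  [63,71): 8 bp
  [71,74): 3 bp

[3,3,4,4,6,6,6,6,6,8,22]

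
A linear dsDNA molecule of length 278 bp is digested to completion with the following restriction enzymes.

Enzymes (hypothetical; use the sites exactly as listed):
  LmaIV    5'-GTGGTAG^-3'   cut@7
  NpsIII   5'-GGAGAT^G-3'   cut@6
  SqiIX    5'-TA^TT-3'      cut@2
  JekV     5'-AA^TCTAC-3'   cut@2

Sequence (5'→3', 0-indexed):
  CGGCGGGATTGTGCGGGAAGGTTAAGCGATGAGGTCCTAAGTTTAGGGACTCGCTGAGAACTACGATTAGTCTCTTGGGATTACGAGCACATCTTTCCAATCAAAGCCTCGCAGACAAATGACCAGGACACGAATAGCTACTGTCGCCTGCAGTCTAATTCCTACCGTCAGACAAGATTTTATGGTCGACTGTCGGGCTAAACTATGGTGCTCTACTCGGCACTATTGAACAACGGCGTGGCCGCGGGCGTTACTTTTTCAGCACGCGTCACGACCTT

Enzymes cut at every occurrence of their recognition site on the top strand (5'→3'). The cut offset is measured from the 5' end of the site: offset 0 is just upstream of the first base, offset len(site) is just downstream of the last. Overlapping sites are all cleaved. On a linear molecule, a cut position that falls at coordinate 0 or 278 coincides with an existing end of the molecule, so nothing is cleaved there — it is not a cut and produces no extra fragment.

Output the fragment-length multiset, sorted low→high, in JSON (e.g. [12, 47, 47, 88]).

Scan for sites:
  LmaIV (GTGGTAG, off=7): no sites
  NpsIII (GGAGATG, off=6): no sites
  SqiIX (TATT, off=2): starts [223] → cuts [225]
  JekV (AATCTAC, off=2): no sites

Pooled cuts: [225]

Fragment lengths:
  [0,225): 225 bp
  [225,278): 53 bp

[53,225]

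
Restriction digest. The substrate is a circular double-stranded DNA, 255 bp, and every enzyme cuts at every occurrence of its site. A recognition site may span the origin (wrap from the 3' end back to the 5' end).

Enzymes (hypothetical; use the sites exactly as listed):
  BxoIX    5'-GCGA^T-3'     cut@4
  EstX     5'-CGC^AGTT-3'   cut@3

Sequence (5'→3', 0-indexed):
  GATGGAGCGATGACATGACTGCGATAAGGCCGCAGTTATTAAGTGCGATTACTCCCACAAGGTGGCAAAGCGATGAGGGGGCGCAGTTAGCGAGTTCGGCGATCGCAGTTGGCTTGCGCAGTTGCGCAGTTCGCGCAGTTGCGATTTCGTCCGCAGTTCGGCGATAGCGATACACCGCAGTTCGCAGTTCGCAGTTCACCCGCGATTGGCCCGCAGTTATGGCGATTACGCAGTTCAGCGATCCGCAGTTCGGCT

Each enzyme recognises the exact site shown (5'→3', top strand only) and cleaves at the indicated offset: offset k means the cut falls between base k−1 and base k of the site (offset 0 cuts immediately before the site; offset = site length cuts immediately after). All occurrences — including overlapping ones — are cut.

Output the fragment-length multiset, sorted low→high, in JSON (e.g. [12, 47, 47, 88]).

[4,5,6,6,7,7,8,8,8,9,9,9,10,10,10,11,11,13,13,14,15,18,19,25]

Per-enzyme occurrences:
  BxoIX GCGAT/4: at [6, 20, 44, 69, 98, 140, 160, 166, 201, 221, 237] ⇒ [10, 24, 48, 73, 102, 144, 164, 170, 205, 225, 241]
  EstX CGCAGTT/3: at [30, 81, 103, 116, 124, 133, 151, 175, 182, 189, 211, 228, 243] ⇒ [33, 84, 106, 119, 127, 136, 154, 178, 185, 192, 214, 231, 246]

Pooled cuts: [10, 24, 33, 48, 73, 84, 102, 106, 119, 127, 136, 144, 154, 164, 170, 178, 185, 192, 205, 214, 225, 231, 241, 246]

Fragment lengths:
  10→24: 14 bp
  24→33: 9 bp
  33→48: 15 bp
  48→73: 25 bp
  73→84: 11 bp
  84→102: 18 bp
  102→106: 4 bp
  106→119: 13 bp
  119→127: 8 bp
  127→136: 9 bp
  136→144: 8 bp
  144→154: 10 bp
  154→164: 10 bp
  164→170: 6 bp
  170→178: 8 bp
  178→185: 7 bp
  185→192: 7 bp
  192→205: 13 bp
  205→214: 9 bp
  214→225: 11 bp
  225→231: 6 bp
  231→241: 10 bp
  241→246: 5 bp
  246→10 (wrap): 255-246+10 = 19 bp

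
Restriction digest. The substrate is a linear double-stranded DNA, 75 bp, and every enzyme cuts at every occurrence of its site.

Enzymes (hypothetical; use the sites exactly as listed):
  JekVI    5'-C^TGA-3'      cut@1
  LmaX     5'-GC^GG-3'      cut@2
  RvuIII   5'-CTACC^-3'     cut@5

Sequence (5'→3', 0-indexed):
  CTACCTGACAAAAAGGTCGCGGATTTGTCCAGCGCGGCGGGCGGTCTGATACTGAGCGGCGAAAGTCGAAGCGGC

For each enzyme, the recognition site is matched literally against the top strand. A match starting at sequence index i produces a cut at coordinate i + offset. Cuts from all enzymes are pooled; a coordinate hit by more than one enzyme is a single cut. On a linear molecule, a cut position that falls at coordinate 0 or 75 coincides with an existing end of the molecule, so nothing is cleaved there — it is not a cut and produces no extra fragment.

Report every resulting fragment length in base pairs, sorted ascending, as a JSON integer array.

[3,3,4,4,5,5,6,15,15,15]

Scan for sites:
  JekVI (CTGA, off=1): starts [4, 45, 51] → cuts [5, 46, 52]
  LmaX (GCGG, off=2): starts [18, 33, 36, 40, 55, 70] → cuts [20, 35, 38, 42, 57, 72]
  RvuIII (CTACC, off=5): starts [0] → cuts [5]

Pooled cuts: [5, 20, 35, 38, 42, 46, 52, 57, 72]

Fragment lengths:
  [0,5): 5 bp
  [5,20): 15 bp
  [20,35): 15 bp
  [35,38): 3 bp
  [38,42): 4 bp
  [42,46): 4 bp
  [46,52): 6 bp
  [52,57): 5 bp
  [57,72): 15 bp
  [72,75): 3 bp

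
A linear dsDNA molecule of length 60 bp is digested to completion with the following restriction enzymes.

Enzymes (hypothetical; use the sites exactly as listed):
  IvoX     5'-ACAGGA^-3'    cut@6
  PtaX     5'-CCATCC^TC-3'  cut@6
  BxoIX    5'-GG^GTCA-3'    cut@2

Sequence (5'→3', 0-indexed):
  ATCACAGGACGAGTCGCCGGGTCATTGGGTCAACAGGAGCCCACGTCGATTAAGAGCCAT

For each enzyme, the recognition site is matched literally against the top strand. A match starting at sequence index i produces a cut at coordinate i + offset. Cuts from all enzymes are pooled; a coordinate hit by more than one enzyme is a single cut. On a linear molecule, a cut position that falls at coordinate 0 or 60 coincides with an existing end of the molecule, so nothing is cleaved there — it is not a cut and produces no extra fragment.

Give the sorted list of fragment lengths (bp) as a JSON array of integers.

[8,9,10,11,22]

Site scan:
  IvoX ACAGGA/6: at [3, 32] ⇒ [9, 38]
  PtaX (CCATCCTC, off=6): no sites
  BxoIX GGGTCA/2: at [18, 26] ⇒ [20, 28]

Pooled cuts: [9, 20, 28, 38]

Fragments:
  [0,9): 9 bp
  [9,20): 11 bp
  [20,28): 8 bp
  [28,38): 10 bp
  [38,60): 22 bp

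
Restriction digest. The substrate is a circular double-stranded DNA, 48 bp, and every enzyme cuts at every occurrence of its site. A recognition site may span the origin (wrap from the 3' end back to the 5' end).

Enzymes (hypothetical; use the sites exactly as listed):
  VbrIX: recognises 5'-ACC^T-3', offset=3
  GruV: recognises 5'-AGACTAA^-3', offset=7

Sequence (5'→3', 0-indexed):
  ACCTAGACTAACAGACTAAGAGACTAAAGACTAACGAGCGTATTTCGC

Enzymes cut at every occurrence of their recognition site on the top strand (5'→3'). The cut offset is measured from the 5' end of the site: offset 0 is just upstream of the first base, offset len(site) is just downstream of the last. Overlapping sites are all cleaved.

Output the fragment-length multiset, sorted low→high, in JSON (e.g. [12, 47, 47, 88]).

Scan for sites:
  VbrIX (ACCT, off=3): starts [0] → cuts [3]
  GruV (AGACTAA, off=7): starts [4, 12, 20, 27] → cuts [11, 19, 27, 34]

Pooled cuts: [3, 11, 19, 27, 34]

Fragment lengths:
  3→11: 8 bp
  11→19: 8 bp
  19→27: 8 bp
  27→34: 7 bp
  34→3 (wrap): 48-34+3 = 17 bp

[7,8,8,8,17]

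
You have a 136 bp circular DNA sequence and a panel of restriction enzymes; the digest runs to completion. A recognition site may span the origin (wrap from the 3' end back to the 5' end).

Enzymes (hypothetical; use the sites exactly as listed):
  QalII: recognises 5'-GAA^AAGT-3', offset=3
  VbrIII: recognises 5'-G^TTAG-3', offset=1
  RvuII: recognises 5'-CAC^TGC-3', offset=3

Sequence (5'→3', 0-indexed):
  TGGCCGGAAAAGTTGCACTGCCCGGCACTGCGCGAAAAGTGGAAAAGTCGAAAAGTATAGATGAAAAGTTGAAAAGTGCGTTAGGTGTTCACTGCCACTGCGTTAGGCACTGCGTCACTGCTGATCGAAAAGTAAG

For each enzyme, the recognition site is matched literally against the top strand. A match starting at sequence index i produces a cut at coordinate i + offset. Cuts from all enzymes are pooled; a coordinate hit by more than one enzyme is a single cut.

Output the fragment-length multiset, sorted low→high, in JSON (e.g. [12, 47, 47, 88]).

[4,6,7,8,8,8,8,8,8,9,10,11,12,13,16]

Scan for sites:
  QalII (GAAAAGT, off=3): starts [6, 33, 41, 49, 62, 70, 126] → cuts [9, 36, 44, 52, 65, 73, 129]
  VbrIII (GTTAG, off=1): starts [79, 101] → cuts [80, 102]
  RvuII (CACTGC, off=3): starts [15, 25, 89, 95, 107, 115] → cuts [18, 28, 92, 98, 110, 118]

All cut coordinates (distinct, sorted): [9, 18, 28, 36, 44, 52, 65, 73, 80, 92, 98, 102, 110, 118, 129]

Fragments:
  9→18: 9 bp
  18→28: 10 bp
  28→36: 8 bp
  36→44: 8 bp
  44→52: 8 bp
  52→65: 13 bp
  65→73: 8 bp
  73→80: 7 bp
  80→92: 12 bp
  92→98: 6 bp
  98→102: 4 bp
  102→110: 8 bp
  110→118: 8 bp
  118→129: 11 bp
  129→9 (wrap): 136-129+9 = 16 bp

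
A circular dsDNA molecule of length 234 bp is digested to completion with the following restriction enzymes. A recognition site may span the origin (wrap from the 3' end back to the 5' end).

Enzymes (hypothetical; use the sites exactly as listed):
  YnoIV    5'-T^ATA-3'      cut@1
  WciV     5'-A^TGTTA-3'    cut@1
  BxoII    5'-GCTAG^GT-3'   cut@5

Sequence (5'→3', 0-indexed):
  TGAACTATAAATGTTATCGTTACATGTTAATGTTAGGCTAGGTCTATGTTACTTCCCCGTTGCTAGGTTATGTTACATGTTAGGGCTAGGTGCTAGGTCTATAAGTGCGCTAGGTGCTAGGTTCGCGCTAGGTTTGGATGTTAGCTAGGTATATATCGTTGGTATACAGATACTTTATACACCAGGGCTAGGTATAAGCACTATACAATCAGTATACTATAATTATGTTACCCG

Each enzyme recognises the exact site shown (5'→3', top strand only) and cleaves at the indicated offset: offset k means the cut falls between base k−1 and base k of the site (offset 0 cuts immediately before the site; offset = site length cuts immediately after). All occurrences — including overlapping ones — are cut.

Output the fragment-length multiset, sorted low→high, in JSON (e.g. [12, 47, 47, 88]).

[2,2,2,4,4,5,5,5,6,7,7,7,7,7,9,10,11,11,11,11,12,13,13,13,15,15,20]

Scan for sites:
  YnoIV TATA/1: at [5, 99, 149, 151, 162, 175, 192, 201, 212, 217] ⇒ [6, 100, 150, 152, 163, 176, 193, 202, 213, 218]
  WciV ATGTTA/1: at [10, 23, 29, 45, 69, 76, 137, 224] ⇒ [11, 24, 30, 46, 70, 77, 138, 225]
  BxoII GCTAGGT/5: at [36, 61, 84, 91, 108, 115, 126, 143, 186] ⇒ [41, 66, 89, 96, 113, 120, 131, 148, 191]

All cut coordinates (distinct, sorted): [6, 11, 24, 30, 41, 46, 66, 70, 77, 89, 96, 100, 113, 120, 131, 138, 148, 150, 152, 163, 176, 191, 193, 202, 213, 218, 225]

Fragments:
  6→11: 5 bp
  11→24: 13 bp
  24→30: 6 bp
  30→41: 11 bp
  41→46: 5 bp
  46→66: 20 bp
  66→70: 4 bp
  70→77: 7 bp
  77→89: 12 bp
  89→96: 7 bp
  96→100: 4 bp
  100→113: 13 bp
  113→120: 7 bp
  120→131: 11 bp
  131→138: 7 bp
  138→148: 10 bp
  148→150: 2 bp
  150→152: 2 bp
  152→163: 11 bp
  163→176: 13 bp
  176→191: 15 bp
  191→193: 2 bp
  193→202: 9 bp
  202→213: 11 bp
  213→218: 5 bp
  218→225: 7 bp
  225→6 (wrap): 234-225+6 = 15 bp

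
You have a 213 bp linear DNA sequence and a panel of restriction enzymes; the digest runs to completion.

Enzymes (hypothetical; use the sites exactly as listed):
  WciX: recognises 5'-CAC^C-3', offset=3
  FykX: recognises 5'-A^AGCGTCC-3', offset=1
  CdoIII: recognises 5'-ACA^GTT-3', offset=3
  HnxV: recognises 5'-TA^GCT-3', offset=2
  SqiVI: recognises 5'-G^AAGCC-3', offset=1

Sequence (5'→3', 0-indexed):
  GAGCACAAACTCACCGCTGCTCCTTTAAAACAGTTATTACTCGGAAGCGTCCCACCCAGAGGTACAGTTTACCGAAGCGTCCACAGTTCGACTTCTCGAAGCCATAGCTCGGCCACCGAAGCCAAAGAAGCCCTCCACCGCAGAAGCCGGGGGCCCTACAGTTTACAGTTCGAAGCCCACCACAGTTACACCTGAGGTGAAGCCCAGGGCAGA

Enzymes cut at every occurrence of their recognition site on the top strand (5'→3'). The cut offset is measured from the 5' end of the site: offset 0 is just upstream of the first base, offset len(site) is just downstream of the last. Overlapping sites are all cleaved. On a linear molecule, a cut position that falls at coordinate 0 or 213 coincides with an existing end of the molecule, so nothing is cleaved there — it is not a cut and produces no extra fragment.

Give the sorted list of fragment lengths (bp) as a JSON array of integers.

Site scan:
  WciX CACC/3: at [11, 52, 113, 135, 177, 188] ⇒ [14, 55, 116, 138, 180, 191]
  FykX AAGCGTCC/1: at [44, 74] ⇒ [45, 75]
  CdoIII ACAGTT/3: at [29, 63, 82, 157, 164, 181] ⇒ [32, 66, 85, 160, 167, 184]
  HnxV TAGCT/2: at [104] ⇒ [106]
  SqiVI GAAGCC/1: at [97, 117, 126, 142, 171, 198] ⇒ [98, 118, 127, 143, 172, 199]

Pooled cuts: [14, 32, 45, 55, 66, 75, 85, 98, 106, 116, 118, 127, 138, 143, 160, 167, 172, 180, 184, 191, 199]

Fragments:
  [0,14): 14 bp
  [14,32): 18 bp
  [32,45): 13 bp
  [45,55): 10 bp
  [55,66): 11 bp
  [66,75): 9 bp
  [75,85): 10 bp
  [85,98): 13 bp
  [98,106): 8 bp
  [106,116): 10 bp
  [116,118): 2 bp
  [118,127): 9 bp
  [127,138): 11 bp
  [138,143): 5 bp
  [143,160): 17 bp
  [160,167): 7 bp
  [167,172): 5 bp
  [172,180): 8 bp
  [180,184): 4 bp
  [184,191): 7 bp
  [191,199): 8 bp
  [199,213): 14 bp

[2,4,5,5,7,7,8,8,8,9,9,10,10,10,11,11,13,13,14,14,17,18]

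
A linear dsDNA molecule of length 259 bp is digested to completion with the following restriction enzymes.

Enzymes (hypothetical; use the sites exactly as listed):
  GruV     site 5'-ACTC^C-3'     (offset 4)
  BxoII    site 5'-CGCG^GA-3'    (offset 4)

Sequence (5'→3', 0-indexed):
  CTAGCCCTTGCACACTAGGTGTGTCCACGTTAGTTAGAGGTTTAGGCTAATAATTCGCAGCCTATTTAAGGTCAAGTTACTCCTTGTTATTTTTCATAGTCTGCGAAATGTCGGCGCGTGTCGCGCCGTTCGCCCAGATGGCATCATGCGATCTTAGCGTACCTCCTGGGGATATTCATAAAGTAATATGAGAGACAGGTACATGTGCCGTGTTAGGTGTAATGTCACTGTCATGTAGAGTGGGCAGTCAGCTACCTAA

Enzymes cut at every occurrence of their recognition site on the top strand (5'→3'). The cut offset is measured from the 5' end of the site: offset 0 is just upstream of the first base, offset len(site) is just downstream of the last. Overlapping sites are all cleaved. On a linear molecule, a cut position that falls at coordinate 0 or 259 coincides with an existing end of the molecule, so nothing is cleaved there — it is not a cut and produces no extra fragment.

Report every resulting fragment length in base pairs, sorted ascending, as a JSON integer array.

Scan for sites:
  GruV ACTCC/4: at [78] ⇒ [82]
  BxoII (CGCGGA, off=4): no sites

All cut coordinates (distinct, sorted): [82]

Fragment lengths:
  [0,82): 82 bp
  [82,259): 177 bp

[82,177]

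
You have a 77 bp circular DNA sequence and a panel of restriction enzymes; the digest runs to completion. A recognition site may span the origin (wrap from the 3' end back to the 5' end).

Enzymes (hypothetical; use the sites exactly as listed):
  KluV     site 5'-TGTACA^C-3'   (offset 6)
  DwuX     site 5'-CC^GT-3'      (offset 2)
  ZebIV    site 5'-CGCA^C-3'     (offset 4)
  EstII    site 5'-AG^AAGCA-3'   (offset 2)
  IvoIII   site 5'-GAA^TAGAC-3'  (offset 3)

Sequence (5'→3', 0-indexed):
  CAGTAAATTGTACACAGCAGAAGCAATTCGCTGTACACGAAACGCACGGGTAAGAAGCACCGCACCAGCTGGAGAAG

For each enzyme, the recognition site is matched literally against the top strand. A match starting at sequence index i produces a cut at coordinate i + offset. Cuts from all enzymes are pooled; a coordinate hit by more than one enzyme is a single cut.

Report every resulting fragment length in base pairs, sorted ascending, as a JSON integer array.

Scan for sites:
  KluV TGTACAC/6: at [8, 31] ⇒ [14, 37]
  DwuX (CCGT, off=2): no sites
  ZebIV CGCAC/4: at [42, 60] ⇒ [46, 64]
  EstII AGAAGCA/2: at [18, 52, 72] ⇒ [20, 54, 74]
  IvoIII (GAATAGAC, off=3): no sites

All cut coordinates (distinct, sorted): [14, 20, 37, 46, 54, 64, 74]

Fragments:
  14→20: 6 bp
  20→37: 17 bp
  37→46: 9 bp
  46→54: 8 bp
  54→64: 10 bp
  64→74: 10 bp
  74→14 (wrap): 77-74+14 = 17 bp

[6,8,9,10,10,17,17]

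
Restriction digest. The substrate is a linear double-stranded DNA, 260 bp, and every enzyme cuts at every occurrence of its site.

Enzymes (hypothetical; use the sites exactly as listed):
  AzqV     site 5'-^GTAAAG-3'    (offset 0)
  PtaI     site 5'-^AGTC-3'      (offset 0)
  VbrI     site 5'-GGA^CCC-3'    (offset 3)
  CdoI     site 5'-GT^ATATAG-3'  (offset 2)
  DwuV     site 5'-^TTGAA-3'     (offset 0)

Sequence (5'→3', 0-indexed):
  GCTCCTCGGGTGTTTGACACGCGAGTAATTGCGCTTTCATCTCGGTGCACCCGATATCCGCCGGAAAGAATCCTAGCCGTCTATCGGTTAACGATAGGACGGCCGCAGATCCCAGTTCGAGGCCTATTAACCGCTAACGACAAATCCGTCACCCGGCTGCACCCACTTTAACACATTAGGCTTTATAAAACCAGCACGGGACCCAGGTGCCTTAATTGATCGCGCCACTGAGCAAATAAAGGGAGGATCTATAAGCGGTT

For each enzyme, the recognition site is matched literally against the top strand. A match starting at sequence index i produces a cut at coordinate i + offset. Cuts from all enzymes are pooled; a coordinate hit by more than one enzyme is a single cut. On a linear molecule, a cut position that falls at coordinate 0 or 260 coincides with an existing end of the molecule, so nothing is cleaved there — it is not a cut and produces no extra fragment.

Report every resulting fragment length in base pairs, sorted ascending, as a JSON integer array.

Scan for sites:
  AzqV (GTAAAG, off=0): no sites
  PtaI (AGTC, off=0): no sites
  VbrI GGACCC/3: at [198] ⇒ [201]
  CdoI (GTATATAG, off=2): no sites
  DwuV (TTGAA, off=0): no sites

All cut coordinates (distinct, sorted): [201]

Fragments:
  [0,201): 201 bp
  [201,260): 59 bp

[59,201]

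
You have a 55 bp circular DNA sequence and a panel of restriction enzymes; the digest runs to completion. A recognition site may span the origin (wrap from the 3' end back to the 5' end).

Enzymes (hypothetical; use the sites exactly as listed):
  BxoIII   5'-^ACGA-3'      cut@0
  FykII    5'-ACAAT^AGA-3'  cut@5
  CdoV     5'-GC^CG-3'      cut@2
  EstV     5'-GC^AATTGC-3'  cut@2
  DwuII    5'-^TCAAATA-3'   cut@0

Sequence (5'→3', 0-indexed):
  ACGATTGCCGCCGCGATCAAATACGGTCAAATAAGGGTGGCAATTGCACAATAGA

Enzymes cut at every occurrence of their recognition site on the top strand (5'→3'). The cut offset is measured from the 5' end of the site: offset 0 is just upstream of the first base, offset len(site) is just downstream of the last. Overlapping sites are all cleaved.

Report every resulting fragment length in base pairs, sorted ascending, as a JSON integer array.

[3,3,5,8,10,11,15]

Per-enzyme occurrences:
  BxoIII ACGA/0: at [0] ⇒ [0]
  FykII ACAATAGA/5: at [47] ⇒ [52]
  CdoV GCCG/2: at [6, 9] ⇒ [8, 11]
  EstV GCAATTGC/2: at [39] ⇒ [41]
  DwuII TCAAATA/0: at [16, 26] ⇒ [16, 26]

All cut coordinates (distinct, sorted): [0, 8, 11, 16, 26, 41, 52]

Fragments:
  0→8: 8 bp
  8→11: 3 bp
  11→16: 5 bp
  16→26: 10 bp
  26→41: 15 bp
  41→52: 11 bp
  52→0 (wrap): 55-52+0 = 3 bp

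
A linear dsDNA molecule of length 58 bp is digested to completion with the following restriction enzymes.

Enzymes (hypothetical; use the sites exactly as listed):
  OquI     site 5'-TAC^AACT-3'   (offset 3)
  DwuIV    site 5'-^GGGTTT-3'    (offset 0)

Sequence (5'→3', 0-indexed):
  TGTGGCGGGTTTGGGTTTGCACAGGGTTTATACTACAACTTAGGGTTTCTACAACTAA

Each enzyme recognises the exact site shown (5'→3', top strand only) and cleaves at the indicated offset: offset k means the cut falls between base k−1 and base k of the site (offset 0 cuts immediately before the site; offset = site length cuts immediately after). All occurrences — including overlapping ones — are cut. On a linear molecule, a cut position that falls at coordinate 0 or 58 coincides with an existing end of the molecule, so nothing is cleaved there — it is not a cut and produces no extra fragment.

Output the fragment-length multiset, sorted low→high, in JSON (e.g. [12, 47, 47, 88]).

[6,6,6,6,10,11,13]

Scan for sites:
  OquI TACAACT/3: at [33, 49] ⇒ [36, 52]
  DwuIV GGGTTT/0: at [6, 12, 23, 42] ⇒ [6, 12, 23, 42]

Pooled cuts: [6, 12, 23, 36, 42, 52]

Fragment lengths:
  [0,6): 6 bp
  [6,12): 6 bp
  [12,23): 11 bp
  [23,36): 13 bp
  [36,42): 6 bp
  [42,52): 10 bp
  [52,58): 6 bp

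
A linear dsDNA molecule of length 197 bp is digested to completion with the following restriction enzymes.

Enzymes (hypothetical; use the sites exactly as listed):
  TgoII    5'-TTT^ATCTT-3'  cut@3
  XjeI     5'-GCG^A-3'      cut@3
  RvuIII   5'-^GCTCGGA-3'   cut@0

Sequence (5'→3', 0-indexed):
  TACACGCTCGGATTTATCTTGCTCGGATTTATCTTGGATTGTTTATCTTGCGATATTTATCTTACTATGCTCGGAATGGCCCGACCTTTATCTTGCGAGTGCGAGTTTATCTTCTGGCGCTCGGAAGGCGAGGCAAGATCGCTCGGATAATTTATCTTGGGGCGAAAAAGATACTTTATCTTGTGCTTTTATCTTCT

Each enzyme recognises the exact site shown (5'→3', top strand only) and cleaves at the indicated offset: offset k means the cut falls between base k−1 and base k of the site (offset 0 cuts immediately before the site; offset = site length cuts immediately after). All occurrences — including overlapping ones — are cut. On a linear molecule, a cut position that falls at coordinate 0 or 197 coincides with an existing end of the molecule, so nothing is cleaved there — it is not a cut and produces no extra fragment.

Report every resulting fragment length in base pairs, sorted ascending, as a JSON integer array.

Per-enzyme occurrences:
  TgoII (TTTATCTT, off=3): starts [12, 27, 41, 55, 86, 105, 150, 174, 187] → cuts [15, 30, 44, 58, 89, 108, 153, 177, 190]
  XjeI (GCGA, off=3): starts [49, 94, 100, 127, 161] → cuts [52, 97, 103, 130, 164]
  RvuIII (GCTCGGA, off=0): starts [5, 20, 68, 118, 140] → cuts [5, 20, 68, 118, 140]

Pooled cuts: [5, 15, 20, 30, 44, 52, 58, 68, 89, 97, 103, 108, 118, 130, 140, 153, 164, 177, 190]

Fragment lengths:
  [0,5): 5 bp
  [5,15): 10 bp
  [15,20): 5 bp
  [20,30): 10 bp
  [30,44): 14 bp
  [44,52): 8 bp
  [52,58): 6 bp
  [58,68): 10 bp
  [68,89): 21 bp
  [89,97): 8 bp
  [97,103): 6 bp
  [103,108): 5 bp
  [108,118): 10 bp
  [118,130): 12 bp
  [130,140): 10 bp
  [140,153): 13 bp
  [153,164): 11 bp
  [164,177): 13 bp
  [177,190): 13 bp
  [190,197): 7 bp

[5,5,5,6,6,7,8,8,10,10,10,10,10,11,12,13,13,13,14,21]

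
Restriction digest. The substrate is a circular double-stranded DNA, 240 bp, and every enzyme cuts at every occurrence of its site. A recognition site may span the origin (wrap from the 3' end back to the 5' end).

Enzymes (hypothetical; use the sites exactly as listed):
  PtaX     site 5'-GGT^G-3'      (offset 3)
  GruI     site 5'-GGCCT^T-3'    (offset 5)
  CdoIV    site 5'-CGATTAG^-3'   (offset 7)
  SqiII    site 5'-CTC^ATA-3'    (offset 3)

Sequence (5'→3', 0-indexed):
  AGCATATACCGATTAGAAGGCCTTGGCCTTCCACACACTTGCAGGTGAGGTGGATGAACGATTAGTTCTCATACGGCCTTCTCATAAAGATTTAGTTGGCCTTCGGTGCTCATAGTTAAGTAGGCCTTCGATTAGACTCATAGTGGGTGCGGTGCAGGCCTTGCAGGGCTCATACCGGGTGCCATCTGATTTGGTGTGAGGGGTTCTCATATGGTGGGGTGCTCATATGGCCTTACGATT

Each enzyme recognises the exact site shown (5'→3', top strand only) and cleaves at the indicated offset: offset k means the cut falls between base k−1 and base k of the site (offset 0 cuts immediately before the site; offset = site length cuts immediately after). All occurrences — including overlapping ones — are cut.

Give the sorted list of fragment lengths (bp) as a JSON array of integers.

[4,4,4,4,5,5,5,5,5,6,7,7,8,8,9,9,9,9,9,10,13,14,14,15,16,17,19]

Per-enzyme occurrences:
  PtaX (GGTG, off=3): starts [43, 48, 104, 145, 150, 177, 192, 212, 217] → cuts [46, 51, 107, 148, 153, 180, 195, 215, 220]
  GruI (GGCCTT, off=5): starts [18, 24, 74, 97, 122, 156, 228] → cuts [23, 29, 79, 102, 127, 161, 233]
  CdoIV (CGATTAG, off=7): starts [9, 58, 128, 235] → cuts [2, 16, 65, 135]
  SqiII (CTCATA, off=3): starts [67, 80, 108, 136, 168, 205, 221] → cuts [70, 83, 111, 139, 171, 208, 224]

All cut coordinates (distinct, sorted): [2, 16, 23, 29, 46, 51, 65, 70, 79, 83, 102, 107, 111, 127, 135, 139, 148, 153, 161, 171, 180, 195, 208, 215, 220, 224, 233]

Fragment lengths:
  2→16: 14 bp
  16→23: 7 bp
  23→29: 6 bp
  29→46: 17 bp
  46→51: 5 bp
  51→65: 14 bp
  65→70: 5 bp
  70→79: 9 bp
  79→83: 4 bp
  83→102: 19 bp
  102→107: 5 bp
  107→111: 4 bp
  111→127: 16 bp
  127→135: 8 bp
  135→139: 4 bp
  139→148: 9 bp
  148→153: 5 bp
  153→161: 8 bp
  161→171: 10 bp
  171→180: 9 bp
  180→195: 15 bp
  195→208: 13 bp
  208→215: 7 bp
  215→220: 5 bp
  220→224: 4 bp
  224→233: 9 bp
  233→2 (wrap): 240-233+2 = 9 bp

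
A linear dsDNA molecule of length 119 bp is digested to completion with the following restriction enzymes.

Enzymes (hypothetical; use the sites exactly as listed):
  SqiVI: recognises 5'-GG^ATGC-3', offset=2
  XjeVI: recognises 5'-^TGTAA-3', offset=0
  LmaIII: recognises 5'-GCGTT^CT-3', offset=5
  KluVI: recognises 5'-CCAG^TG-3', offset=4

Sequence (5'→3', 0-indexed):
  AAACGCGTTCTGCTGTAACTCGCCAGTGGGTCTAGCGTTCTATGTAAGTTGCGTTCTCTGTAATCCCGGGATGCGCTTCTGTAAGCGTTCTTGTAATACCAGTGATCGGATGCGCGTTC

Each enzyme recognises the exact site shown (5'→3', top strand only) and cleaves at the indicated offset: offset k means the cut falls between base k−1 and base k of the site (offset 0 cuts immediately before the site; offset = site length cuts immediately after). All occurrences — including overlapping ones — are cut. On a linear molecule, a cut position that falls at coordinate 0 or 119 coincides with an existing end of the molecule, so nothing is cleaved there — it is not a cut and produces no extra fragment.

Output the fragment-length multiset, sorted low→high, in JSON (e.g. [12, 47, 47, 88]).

[2,3,3,4,7,9,9,10,10,11,12,13,13,13]

Per-enzyme occurrences:
  SqiVI (GGATGC, off=2): starts [68, 107] → cuts [70, 109]
  XjeVI (TGTAA, off=0): starts [13, 42, 58, 79, 91] → cuts [13, 42, 58, 79, 91]
  LmaIII (GCGTTCT, off=5): starts [4, 34, 50, 84] → cuts [9, 39, 55, 89]
  KluVI (CCAGTG, off=4): starts [22, 98] → cuts [26, 102]

Pooled cuts: [9, 13, 26, 39, 42, 55, 58, 70, 79, 89, 91, 102, 109]

Fragment lengths:
  [0,9): 9 bp
  [9,13): 4 bp
  [13,26): 13 bp
  [26,39): 13 bp
  [39,42): 3 bp
  [42,55): 13 bp
  [55,58): 3 bp
  [58,70): 12 bp
  [70,79): 9 bp
  [79,89): 10 bp
  [89,91): 2 bp
  [91,102): 11 bp
  [102,109): 7 bp
  [109,119): 10 bp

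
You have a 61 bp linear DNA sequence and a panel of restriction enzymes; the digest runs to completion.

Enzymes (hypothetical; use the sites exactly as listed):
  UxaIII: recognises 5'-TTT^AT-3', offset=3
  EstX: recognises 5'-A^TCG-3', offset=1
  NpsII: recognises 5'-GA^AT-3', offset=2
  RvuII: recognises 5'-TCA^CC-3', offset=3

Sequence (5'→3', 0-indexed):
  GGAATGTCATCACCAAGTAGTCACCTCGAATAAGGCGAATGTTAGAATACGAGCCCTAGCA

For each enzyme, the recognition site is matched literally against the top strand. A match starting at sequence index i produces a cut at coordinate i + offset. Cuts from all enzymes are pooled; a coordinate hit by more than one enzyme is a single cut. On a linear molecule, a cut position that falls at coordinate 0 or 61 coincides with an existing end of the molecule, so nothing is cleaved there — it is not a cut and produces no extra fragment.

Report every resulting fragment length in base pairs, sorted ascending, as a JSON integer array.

Site scan:
  UxaIII (TTTAT, off=3): no sites
  EstX (ATCG, off=1): no sites
  NpsII (GAAT, off=2): starts [1, 27, 36, 44] → cuts [3, 29, 38, 46]
  RvuII (TCACC, off=3): starts [9, 20] → cuts [12, 23]

Pooled cuts: [3, 12, 23, 29, 38, 46]

Fragments:
  [0,3): 3 bp
  [3,12): 9 bp
  [12,23): 11 bp
  [23,29): 6 bp
  [29,38): 9 bp
  [38,46): 8 bp
  [46,61): 15 bp

[3,6,8,9,9,11,15]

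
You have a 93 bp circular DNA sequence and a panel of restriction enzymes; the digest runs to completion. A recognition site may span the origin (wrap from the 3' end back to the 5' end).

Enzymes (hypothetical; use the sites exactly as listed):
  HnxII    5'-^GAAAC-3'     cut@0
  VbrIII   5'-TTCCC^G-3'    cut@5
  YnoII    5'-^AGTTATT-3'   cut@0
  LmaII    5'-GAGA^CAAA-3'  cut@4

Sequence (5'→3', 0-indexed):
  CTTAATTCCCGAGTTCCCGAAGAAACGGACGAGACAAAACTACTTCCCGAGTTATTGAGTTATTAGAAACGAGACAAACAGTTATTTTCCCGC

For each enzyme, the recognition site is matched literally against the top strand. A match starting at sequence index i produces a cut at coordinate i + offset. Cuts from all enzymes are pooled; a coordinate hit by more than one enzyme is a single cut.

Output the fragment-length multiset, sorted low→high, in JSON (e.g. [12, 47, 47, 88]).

[1,3,5,8,8,8,9,12,12,13,14]

Per-enzyme occurrences:
  HnxII GAAAC/0: at [21, 65] ⇒ [21, 65]
  VbrIII TTCCCG/5: at [5, 13, 43, 86] ⇒ [10, 18, 48, 91]
  YnoII AGTTATT/0: at [49, 57, 79] ⇒ [49, 57, 79]
  LmaII GAGACAAA/4: at [30, 70] ⇒ [34, 74]

All cut coordinates (distinct, sorted): [10, 18, 21, 34, 48, 49, 57, 65, 74, 79, 91]

Fragment lengths:
  10→18: 8 bp
  18→21: 3 bp
  21→34: 13 bp
  34→48: 14 bp
  48→49: 1 bp
  49→57: 8 bp
  57→65: 8 bp
  65→74: 9 bp
  74→79: 5 bp
  79→91: 12 bp
  91→10 (wrap): 93-91+10 = 12 bp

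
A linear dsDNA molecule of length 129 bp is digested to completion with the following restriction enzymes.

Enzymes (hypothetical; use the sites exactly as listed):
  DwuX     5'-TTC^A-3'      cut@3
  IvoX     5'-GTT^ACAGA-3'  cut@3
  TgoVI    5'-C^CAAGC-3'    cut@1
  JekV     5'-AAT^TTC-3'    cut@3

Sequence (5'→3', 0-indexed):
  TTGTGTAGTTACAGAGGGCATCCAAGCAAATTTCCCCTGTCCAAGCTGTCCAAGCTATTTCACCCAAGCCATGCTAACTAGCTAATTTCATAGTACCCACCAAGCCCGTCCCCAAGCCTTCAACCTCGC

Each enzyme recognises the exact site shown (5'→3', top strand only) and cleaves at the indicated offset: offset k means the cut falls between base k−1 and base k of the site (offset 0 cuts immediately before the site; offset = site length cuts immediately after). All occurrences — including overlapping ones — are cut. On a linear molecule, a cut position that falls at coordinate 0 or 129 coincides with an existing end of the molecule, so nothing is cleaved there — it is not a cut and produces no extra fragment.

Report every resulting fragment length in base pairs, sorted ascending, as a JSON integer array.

[3,3,8,9,9,9,10,10,11,11,12,12,22]

Site scan:
  DwuX TTCA/3: at [58, 86, 118] ⇒ [61, 89, 121]
  IvoX GTTACAGA/3: at [7] ⇒ [10]
  TgoVI CCAAGC/1: at [21, 40, 49, 63, 99, 111] ⇒ [22, 41, 50, 64, 100, 112]
  JekV AATTTC/3: at [28, 83] ⇒ [31, 86]

Pooled cuts: [10, 22, 31, 41, 50, 61, 64, 86, 89, 100, 112, 121]

Fragment lengths:
  [0,10): 10 bp
  [10,22): 12 bp
  [22,31): 9 bp
  [31,41): 10 bp
  [41,50): 9 bp
  [50,61): 11 bp
  [61,64): 3 bp
  [64,86): 22 bp
  [86,89): 3 bp
  [89,100): 11 bp
  [100,112): 12 bp
  [112,121): 9 bp
  [121,129): 8 bp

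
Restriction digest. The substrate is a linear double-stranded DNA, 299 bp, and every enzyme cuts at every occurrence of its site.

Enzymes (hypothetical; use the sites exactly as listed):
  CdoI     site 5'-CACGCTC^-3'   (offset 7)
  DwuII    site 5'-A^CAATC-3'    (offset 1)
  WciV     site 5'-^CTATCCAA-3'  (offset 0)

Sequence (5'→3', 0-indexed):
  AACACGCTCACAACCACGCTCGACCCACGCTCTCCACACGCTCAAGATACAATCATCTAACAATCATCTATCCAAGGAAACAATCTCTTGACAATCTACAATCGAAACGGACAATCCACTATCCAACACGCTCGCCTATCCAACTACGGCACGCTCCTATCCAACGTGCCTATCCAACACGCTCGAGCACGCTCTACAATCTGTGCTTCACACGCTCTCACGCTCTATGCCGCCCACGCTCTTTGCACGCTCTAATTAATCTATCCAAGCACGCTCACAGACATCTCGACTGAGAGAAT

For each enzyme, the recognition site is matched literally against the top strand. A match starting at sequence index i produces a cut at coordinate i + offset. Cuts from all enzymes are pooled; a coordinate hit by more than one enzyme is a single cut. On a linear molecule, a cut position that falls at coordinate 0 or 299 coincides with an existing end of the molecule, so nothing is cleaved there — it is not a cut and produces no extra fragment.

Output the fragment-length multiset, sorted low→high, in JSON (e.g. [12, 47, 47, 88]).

Scan for sites:
  CdoI (CACGCTC, off=7): starts [2, 14, 25, 36, 126, 149, 177, 187, 210, 218, 234, 245, 269] → cuts [9, 21, 32, 43, 133, 156, 184, 194, 217, 225, 241, 252, 276]
  DwuII (ACAATC, off=1): starts [48, 59, 79, 90, 97, 110, 195] → cuts [49, 60, 80, 91, 98, 111, 196]
  WciV (CTATCCAA, off=0): starts [67, 118, 135, 156, 169, 260] → cuts [67, 118, 135, 156, 169, 260]

Pooled cuts: [9, 21, 32, 43, 49, 60, 67, 80, 91, 98, 111, 118, 133, 135, 156, 169, 184, 194, 196, 217, 225, 241, 252, 260, 276]

Fragments:
  [0,9): 9 bp
  [9,21): 12 bp
  [21,32): 11 bp
  [32,43): 11 bp
  [43,49): 6 bp
  [49,60): 11 bp
  [60,67): 7 bp
  [67,80): 13 bp
  [80,91): 11 bp
  [91,98): 7 bp
  [98,111): 13 bp
  [111,118): 7 bp
  [118,133): 15 bp
  [133,135): 2 bp
  [135,156): 21 bp
  [156,169): 13 bp
  [169,184): 15 bp
  [184,194): 10 bp
  [194,196): 2 bp
  [196,217): 21 bp
  [217,225): 8 bp
  [225,241): 16 bp
  [241,252): 11 bp
  [252,260): 8 bp
  [260,276): 16 bp
  [276,299): 23 bp

[2,2,6,7,7,7,8,8,9,10,11,11,11,11,11,12,13,13,13,15,15,16,16,21,21,23]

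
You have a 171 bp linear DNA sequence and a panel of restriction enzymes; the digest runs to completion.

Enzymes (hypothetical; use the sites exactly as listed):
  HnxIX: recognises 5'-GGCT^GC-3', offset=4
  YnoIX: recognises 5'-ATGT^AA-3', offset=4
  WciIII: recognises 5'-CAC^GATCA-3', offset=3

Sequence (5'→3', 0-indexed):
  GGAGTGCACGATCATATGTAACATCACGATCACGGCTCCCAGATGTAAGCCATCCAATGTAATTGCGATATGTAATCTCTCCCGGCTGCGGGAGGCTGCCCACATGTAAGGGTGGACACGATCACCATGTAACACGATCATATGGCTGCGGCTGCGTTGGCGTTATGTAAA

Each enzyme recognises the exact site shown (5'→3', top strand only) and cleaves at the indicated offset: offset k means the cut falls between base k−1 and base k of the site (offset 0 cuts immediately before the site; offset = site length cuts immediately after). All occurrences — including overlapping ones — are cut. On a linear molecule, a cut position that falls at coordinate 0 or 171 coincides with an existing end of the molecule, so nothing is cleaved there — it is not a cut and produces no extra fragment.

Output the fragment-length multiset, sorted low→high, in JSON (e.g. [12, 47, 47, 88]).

Per-enzyme occurrences:
  HnxIX GGCTGC/4: at [83, 93, 143, 149] ⇒ [87, 97, 147, 153]
  YnoIX ATGTAA/4: at [15, 42, 56, 69, 103, 126, 164] ⇒ [19, 46, 60, 73, 107, 130, 168]
  WciIII CACGATCA/3: at [6, 24, 116, 132] ⇒ [9, 27, 119, 135]

Pooled cuts: [9, 19, 27, 46, 60, 73, 87, 97, 107, 119, 130, 135, 147, 153, 168]

Fragment lengths:
  [0,9): 9 bp
  [9,19): 10 bp
  [19,27): 8 bp
  [27,46): 19 bp
  [46,60): 14 bp
  [60,73): 13 bp
  [73,87): 14 bp
  [87,97): 10 bp
  [97,107): 10 bp
  [107,119): 12 bp
  [119,130): 11 bp
  [130,135): 5 bp
  [135,147): 12 bp
  [147,153): 6 bp
  [153,168): 15 bp
  [168,171): 3 bp

[3,5,6,8,9,10,10,10,11,12,12,13,14,14,15,19]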